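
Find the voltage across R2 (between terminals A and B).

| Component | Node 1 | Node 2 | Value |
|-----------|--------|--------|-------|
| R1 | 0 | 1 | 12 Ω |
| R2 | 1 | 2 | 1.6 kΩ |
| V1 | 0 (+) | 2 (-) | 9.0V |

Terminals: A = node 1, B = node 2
R1 and R2 are in series across V1 (node 0 → node 1 → node 2), and the output A–B is taken across R2, so this is a voltage divider.
Series current: I = V1/(R1 + R2) = 9/(12 + 1600) = 9/1612 = 0.005583 A
V_R2 = I × R2 = V1 × R2/(R1 + R2) = 9 × 1600/1612 = 8.933 V

Final answer: 8.933 V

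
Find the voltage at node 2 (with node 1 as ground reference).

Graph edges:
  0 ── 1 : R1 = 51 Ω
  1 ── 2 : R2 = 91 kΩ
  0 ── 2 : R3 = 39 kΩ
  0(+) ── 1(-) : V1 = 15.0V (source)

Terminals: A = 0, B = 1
Nodal analysis, taking node 1 as the 0 V reference.
Source V1 fixes V_0 = 15 V.
KCL at each unknown node (sum of currents leaving = 0; resistances in Ω):
  Node 2: (V_2 - 0)/91000 + (V_2 - 15)/39000 = 0
Collecting terms: 0.00003663 × V_2 = 0.0003846  =>  V_2 = 10.5 V
The requested potential is V_2 = 10.5 V.

Final answer: V_2 = 10.5 V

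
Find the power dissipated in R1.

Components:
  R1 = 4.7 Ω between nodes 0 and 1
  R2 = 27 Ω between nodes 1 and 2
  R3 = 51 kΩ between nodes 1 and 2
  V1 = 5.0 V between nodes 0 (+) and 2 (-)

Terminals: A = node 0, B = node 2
Nodal analysis, taking node 2 as the 0 V reference.
Source V1 fixes V_0 = 5 V.
KCL at each unknown node (sum of currents leaving = 0; resistances in Ω):
  Node 1: (V_1 - 5)/4.7 + (V_1 - 0)/27 + (V_1 - 0)/51000 = 0
Collecting terms: 0.2498 × V_1 = 1.064  =>  V_1 = 4.258 V
I_R1 = (V_0 - V_1)/R1 = (5 - 4.258)/4.7 = 0.1578 A
P_R1 = I_R1² × R1 = (0.1578)² × 4.7 = 0.117 W

Final answer: 0.117 W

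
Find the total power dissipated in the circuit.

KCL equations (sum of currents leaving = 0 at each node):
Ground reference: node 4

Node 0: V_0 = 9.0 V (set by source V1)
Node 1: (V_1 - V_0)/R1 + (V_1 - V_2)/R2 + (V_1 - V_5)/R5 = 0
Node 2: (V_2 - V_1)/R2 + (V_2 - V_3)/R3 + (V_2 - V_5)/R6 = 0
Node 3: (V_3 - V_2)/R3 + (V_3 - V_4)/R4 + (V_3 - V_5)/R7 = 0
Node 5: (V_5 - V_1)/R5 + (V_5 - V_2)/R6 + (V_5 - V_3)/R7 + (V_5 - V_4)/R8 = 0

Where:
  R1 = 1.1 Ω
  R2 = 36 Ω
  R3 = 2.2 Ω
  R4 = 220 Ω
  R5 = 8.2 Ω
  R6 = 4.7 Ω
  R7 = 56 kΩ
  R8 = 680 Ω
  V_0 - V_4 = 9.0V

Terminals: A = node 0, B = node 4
Nodal analysis, taking node 4 as the 0 V reference.
Source V1 fixes V_0 = 9 V.
KCL at each unknown node (sum of currents leaving = 0; resistances in Ω):
  Node 1: (V_1 - 9)/1.1 + (V_1 - V_2)/36 + (V_1 - V_5)/8.2 = 0
  Node 2: (V_2 - V_1)/36 + (V_2 - V_3)/2.2 + (V_2 - V_5)/4.7 = 0
  Node 3: (V_3 - V_2)/2.2 + (V_3 - 0)/220 + (V_3 - V_5)/56000 = 0
  Node 5: (V_5 - V_1)/8.2 + (V_5 - V_2)/4.7 + (V_5 - V_3)/56000 + (V_5 - 0)/680 = 0
Collecting terms (coefficients in siemens):
  1.059·V_1 - 0.02778·V_2 - 0.122·V_5 = 8.182
  0.6951·V_2 - 0.02778·V_1 - 0.4545·V_3 - 0.2128·V_5 = 0
  0.4591·V_3 - 0.4545·V_2 - 0.00001786·V_5 = 0
  0.3362·V_5 - 0.122·V_1 - 0.2128·V_2 - 0.00001786·V_3 = 0
Solving these 4 simultaneous equations (Gaussian elimination) gives:
  V_1 = 8.944 V, V_2 = 8.504 V, V_3 = 8.42 V, V_5 = 8.626 V
Power in each resistor, P = (ΔV)²/R:
  P_R1 = (9 - 8.944)²/1.1 = 0.002856 W
  P_R2 = (8.944 - 8.504)²/36 = 0.005379 W
  P_R3 = (8.504 - 8.42)²/2.2 = 0.003222 W
  P_R4 = (8.42 - 0)²/220 = 0.3222 W
  P_R5 = (8.944 - 8.626)²/8.2 = 0.0123 W
  P_R6 = (8.504 - 8.626)²/4.7 = 0.003188 W
  P_R7 = (8.42 - 8.626)²/56000 = 0.0000007622 W
  P_R8 = (0 - 8.626)²/680 = 0.1094 W
P_total = P_R1 + P_R2 + P_R3 + P_R4 + P_R5 + P_R6 + P_R7 + P_R8 = 0.4586 W

Final answer: 0.4586 W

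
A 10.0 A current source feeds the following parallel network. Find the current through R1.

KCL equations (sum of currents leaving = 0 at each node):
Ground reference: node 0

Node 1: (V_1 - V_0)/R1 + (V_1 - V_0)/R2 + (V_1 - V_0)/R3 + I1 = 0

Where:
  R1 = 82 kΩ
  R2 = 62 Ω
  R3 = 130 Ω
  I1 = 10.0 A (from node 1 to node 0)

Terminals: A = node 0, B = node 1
All resistors sit directly between nodes 0 and 1, so they are in parallel and share one voltage V; the full source current 10 A splits among them.
1/R_par = 1/82000 + 1/62 + 1/130 = 0.02383 S  =>  R_par = 41.96 Ω
V = I × R_par = 10 × 41.96 = 419.6 V
I_R1 = V/R1 = 419.6/82000 = 0.005117 A

Final answer: 0.005117 A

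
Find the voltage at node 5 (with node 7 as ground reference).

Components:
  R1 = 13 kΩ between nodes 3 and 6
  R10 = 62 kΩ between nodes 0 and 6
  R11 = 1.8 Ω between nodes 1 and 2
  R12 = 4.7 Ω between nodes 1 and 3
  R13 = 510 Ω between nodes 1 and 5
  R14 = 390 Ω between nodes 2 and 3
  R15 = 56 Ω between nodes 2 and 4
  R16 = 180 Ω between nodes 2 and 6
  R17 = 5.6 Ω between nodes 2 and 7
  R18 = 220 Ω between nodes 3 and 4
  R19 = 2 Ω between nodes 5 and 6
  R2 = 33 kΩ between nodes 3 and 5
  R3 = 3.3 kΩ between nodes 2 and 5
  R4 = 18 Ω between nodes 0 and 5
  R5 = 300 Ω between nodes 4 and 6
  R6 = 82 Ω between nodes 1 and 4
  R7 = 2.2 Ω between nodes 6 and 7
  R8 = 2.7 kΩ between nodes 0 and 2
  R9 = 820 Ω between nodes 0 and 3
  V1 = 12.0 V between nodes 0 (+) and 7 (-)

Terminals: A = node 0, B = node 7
Nodal analysis, taking node 7 as the 0 V reference.
Source V1 fixes V_0 = 12 V.
KCL at each unknown node (sum of currents leaving = 0; resistances in Ω):
  Node 1: (V_1 - V_4)/82 + (V_1 - V_2)/1.8 + (V_1 - V_3)/4.7 + (V_1 - V_5)/510 = 0
  Node 2: (V_2 - V_5)/3300 + (V_2 - 12)/2700 + (V_2 - V_1)/1.8 + (V_2 - V_3)/390 + (V_2 - V_4)/56 + (V_2 - V_6)/180 + (V_2 - 0)/5.6 = 0
  Node 3: (V_3 - V_6)/13000 + (V_3 - V_5)/33000 + (V_3 - 12)/820 + (V_3 - V_1)/4.7 + (V_3 - V_2)/390 + (V_3 - V_4)/220 = 0
  Node 4: (V_4 - V_6)/300 + (V_4 - V_1)/82 + (V_4 - V_2)/56 + (V_4 - V_3)/220 = 0
  Node 5: (V_5 - V_3)/33000 + (V_5 - V_2)/3300 + (V_5 - 12)/18 + (V_5 - V_1)/510 + (V_5 - V_6)/2 = 0
  Node 6: (V_6 - V_3)/13000 + (V_6 - V_4)/300 + (V_6 - 0)/2.2 + (V_6 - 12)/62000 + (V_6 - V_2)/180 + (V_6 - V_5)/2 = 0
Collecting terms (coefficients in siemens):
  0.7825·V_1 - 0.5556·V_2 - 0.2128·V_3 - 0.0122·V_4 - 0.001961·V_5 = 0
  0.7608·V_2 - 0.5556·V_1 - 0.002564·V_3 - 0.01786·V_4 - 0.000303·V_5 - 0.005556·V_6 = 0.004444
  0.2212·V_3 - 0.2128·V_1 - 0.002564·V_2 - 0.004545·V_4 - 0.0000303·V_5 - 0.00007692·V_6 = 0.01463
  0.03793·V_4 - 0.0122·V_1 - 0.01786·V_2 - 0.004545·V_3 - 0.003333·V_6 = 0
  0.5578·V_5 - 0.001961·V_1 - 0.000303·V_2 - 0.0000303·V_3 - 0.5·V_6 = 0.6667
  0.9635·V_6 - 0.005556·V_2 - 0.00007692·V_3 - 0.003333·V_4 - 0.5·V_5 = 0.0001935
Solving these 6 simultaneous equations (Gaussian elimination) gives:
  V_1 = 0.2125 V, V_2 = 0.1781 V, V_3 = 0.2792 V, V_4 = 0.2879 V
  V_5 = 2.24 V, V_6 = 1.164 V
The requested potential is V_5 = 2.24 V.

Final answer: V_5 = 2.24 V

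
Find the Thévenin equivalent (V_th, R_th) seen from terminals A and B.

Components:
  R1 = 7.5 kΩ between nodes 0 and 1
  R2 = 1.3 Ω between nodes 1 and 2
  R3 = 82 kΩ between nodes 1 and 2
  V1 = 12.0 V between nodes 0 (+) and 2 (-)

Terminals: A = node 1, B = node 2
Step 1 — V_th is the open-circuit voltage V_A - V_B (nothing connected across the terminals).
Nodal analysis, taking node 2 as the 0 V reference.
Source V1 fixes V_0 = 12 V.
KCL at each unknown node (sum of currents leaving = 0; resistances in Ω):
  Node 1: (V_1 - 12)/7500 + (V_1 - 0)/1.3 + (V_1 - 0)/82000 = 0
Collecting terms: 0.7694 × V_1 = 0.0016  =>  V_1 = 0.00208 V
V_th = V_1 - V_2 = 0.00208 - 0 = 0.00208 V
Step 2 — R_th: zero the source — replace V1 by a short circuit (node 2 merges into node 0) — and find the resistance seen between A (node 1) and B (node 0).
Reduce the network between node 1 (A) and node 0 (B) by series/parallel combination:
  Rp1 = R1 ‖ R2 ‖ R3 (parallel, all between nodes 0 and 1) = 1/(1/7500 + 1/1.3 + 1/82000) = 1.3 Ω
R_th = 1.3 Ω

Final answer: V_th = 0.00208 V, R_th = 1.3 Ω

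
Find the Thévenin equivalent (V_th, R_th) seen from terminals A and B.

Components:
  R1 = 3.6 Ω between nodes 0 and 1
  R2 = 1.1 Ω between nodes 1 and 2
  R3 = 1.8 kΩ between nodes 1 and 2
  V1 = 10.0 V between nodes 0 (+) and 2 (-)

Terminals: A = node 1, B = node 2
Step 1 — V_th is the open-circuit voltage V_A - V_B (nothing connected across the terminals).
Nodal analysis, taking node 2 as the 0 V reference.
Source V1 fixes V_0 = 10 V.
KCL at each unknown node (sum of currents leaving = 0; resistances in Ω):
  Node 1: (V_1 - 10)/3.6 + (V_1 - 0)/1.1 + (V_1 - 0)/1800 = 0
Collecting terms: 1.187 × V_1 = 2.778  =>  V_1 = 2.339 V
V_th = V_1 - V_2 = 2.339 - 0 = 2.339 V
Step 2 — R_th: zero the source — replace V1 by a short circuit (node 2 merges into node 0) — and find the resistance seen between A (node 1) and B (node 0).
Reduce the network between node 1 (A) and node 0 (B) by series/parallel combination:
  Rp1 = R1 ‖ R2 ‖ R3 (parallel, all between nodes 0 and 1) = 1/(1/3.6 + 1/1.1 + 1/1800) = 0.8422 Ω
R_th = 0.8422 Ω

Final answer: V_th = 2.339 V, R_th = 0.8422 Ω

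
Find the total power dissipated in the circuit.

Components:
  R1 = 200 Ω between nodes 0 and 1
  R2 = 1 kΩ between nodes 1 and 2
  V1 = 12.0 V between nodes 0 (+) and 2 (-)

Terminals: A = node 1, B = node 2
Nodal analysis, taking node 2 as the 0 V reference.
Source V1 fixes V_0 = 12 V.
KCL at each unknown node (sum of currents leaving = 0; resistances in Ω):
  Node 1: (V_1 - 12)/200 + (V_1 - 0)/1000 = 0
Collecting terms: 0.006 × V_1 = 0.06  =>  V_1 = 10 V
Power in each resistor, P = (ΔV)²/R:
  P_R1 = (12 - 10)²/200 = 0.02 W
  P_R2 = (10 - 0)²/1000 = 0.1 W
P_total = P_R1 + P_R2 = 0.12 W

Final answer: 0.12 W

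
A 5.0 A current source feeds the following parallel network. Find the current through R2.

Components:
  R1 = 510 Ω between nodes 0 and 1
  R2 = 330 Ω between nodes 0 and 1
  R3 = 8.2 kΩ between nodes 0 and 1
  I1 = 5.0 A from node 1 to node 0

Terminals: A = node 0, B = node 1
All resistors sit directly between nodes 0 and 1, so they are in parallel and share one voltage V; the full source current 5 A splits among them.
1/R_par = 1/510 + 1/330 + 1/8200 = 0.005113 S  =>  R_par = 195.6 Ω
V = I × R_par = 5 × 195.6 = 977.9 V
I_R2 = V/R2 = 977.9/330 = 2.963 A

Final answer: 2.963 A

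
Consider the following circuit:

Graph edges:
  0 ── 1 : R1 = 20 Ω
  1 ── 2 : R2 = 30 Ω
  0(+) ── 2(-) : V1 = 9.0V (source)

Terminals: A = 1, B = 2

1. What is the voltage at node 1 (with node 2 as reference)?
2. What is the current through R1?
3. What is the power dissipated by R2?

Nodal analysis, taking node 2 as the 0 V reference.
Source V1 fixes V_0 = 9 V.
KCL at each unknown node (sum of currents leaving = 0; resistances in Ω):
  Node 1: (V_1 - 9)/20 + (V_1 - 0)/30 = 0
Collecting terms: 0.08333 × V_1 = 0.45  =>  V_1 = 5.4 V
Part 1:
  Read off the nodal solution: V_1 = 5.4 V
Part 2:
  I_R1 = (V_0 - V_1)/R1 = (9 - 5.4)/20 = 0.18 A
  Magnitude: I_R1 = 0.18 A
Part 3:
  I_R2 = (V_1 - V_2)/R2 = (5.4 - 0)/30 = 0.18 A
  P_R2 = I_R2² × R2 = (0.18)² × 30 = 0.972 W

Final answers:
1. V_1 = 5.4 V
2. I_R1 = 0.18 A
3. P_R2 = 0.972 W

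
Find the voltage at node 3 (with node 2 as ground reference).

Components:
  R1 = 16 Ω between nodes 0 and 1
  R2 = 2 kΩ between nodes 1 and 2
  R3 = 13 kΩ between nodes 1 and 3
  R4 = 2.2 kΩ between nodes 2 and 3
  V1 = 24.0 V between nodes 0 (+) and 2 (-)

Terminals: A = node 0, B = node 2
Nodal analysis, taking node 2 as the 0 V reference.
Source V1 fixes V_0 = 24 V.
KCL at each unknown node (sum of currents leaving = 0; resistances in Ω):
  Node 1: (V_1 - 24)/16 + (V_1 - 0)/2000 + (V_1 - V_3)/13000 = 0
  Node 3: (V_3 - V_1)/13000 + (V_3 - 0)/2200 = 0
Collecting terms (coefficients in siemens):
  0.06308·V_1 - 0.00007692·V_3 = 1.5
  0.0005315·V_3 - 0.00007692·V_1 = 0
Determinant D = (0.06308)(0.0005315) - (-0.00007692)(-0.00007692) = 0.00003352
V_1 = [(1.5)(0.0005315) - (-0.00007692)(0)]/D = 23.78 V
V_3 = [(0.06308)(0) - (1.5)(-0.00007692)]/D = 3.443 V
The requested potential is V_3 = 3.443 V.

Final answer: V_3 = 3.443 V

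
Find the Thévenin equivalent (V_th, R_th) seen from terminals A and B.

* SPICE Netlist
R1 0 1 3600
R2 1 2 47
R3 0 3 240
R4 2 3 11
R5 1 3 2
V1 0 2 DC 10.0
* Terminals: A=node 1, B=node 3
Step 1 — V_th is the open-circuit voltage V_A - V_B (nothing connected across the terminals).
Nodal analysis, taking node 2 as the 0 V reference.
Source V1 fixes V_0 = 10 V.
KCL at each unknown node (sum of currents leaving = 0; resistances in Ω):
  Node 1: (V_1 - 10)/3600 + (V_1 - 0)/47 + (V_1 - V_3)/2 = 0
  Node 3: (V_3 - 10)/240 + (V_3 - 0)/11 + (V_3 - V_1)/2 = 0
Collecting terms (coefficients in siemens):
  0.5216·V_1 - 0.5·V_3 = 0.002778
  0.5951·V_3 - 0.5·V_1 = 0.04167
Determinant D = (0.5216)(0.5951) - (-0.5)(-0.5) = 0.06036
V_1 = [(0.002778)(0.5951) - (-0.5)(0.04167)]/D = 0.3725 V
V_3 = [(0.5216)(0.04167) - (0.002778)(-0.5)]/D = 0.383 V
V_th = V_1 - V_3 = 0.3725 - 0.383 = -0.0105 V
Step 2 — R_th: zero the source — replace V1 by a short circuit (node 2 merges into node 0) — and find the resistance seen between A (node 1) and B (node 3).
Reduce the network between node 1 (A) and node 3 (B) by series/parallel combination:
  Rp1 = R1 ‖ R2 (parallel, both between nodes 0 and 1) = 1/(1/3600 + 1/47) = 46.39 Ω
  Rp2 = R3 ‖ R4 (parallel, both between nodes 0 and 3) = 1/(1/240 + 1/11) = 10.52 Ω
  Rs1 = Rp1 + Rp2 (series, joined only at node 0) = 46.39 + 10.52 = 56.91 Ω
  Rp3 = R5 ‖ Rs1 (parallel, both between nodes 1 and 3) = 1/(1/2 + 1/56.91) = 1.932 Ω
R_th = 1.932 Ω

Final answer: V_th = -0.0105 V, R_th = 1.932 Ω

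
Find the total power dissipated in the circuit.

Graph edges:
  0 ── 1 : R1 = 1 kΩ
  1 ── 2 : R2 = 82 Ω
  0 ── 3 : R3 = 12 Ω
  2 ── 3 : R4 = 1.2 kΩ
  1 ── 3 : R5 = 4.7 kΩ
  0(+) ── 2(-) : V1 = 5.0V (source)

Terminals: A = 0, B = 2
Nodal analysis, taking node 2 as the 0 V reference.
Source V1 fixes V_0 = 5 V.
KCL at each unknown node (sum of currents leaving = 0; resistances in Ω):
  Node 1: (V_1 - 5)/1000 + (V_1 - 0)/82 + (V_1 - V_3)/4700 = 0
  Node 3: (V_3 - 5)/12 + (V_3 - 0)/1200 + (V_3 - V_1)/4700 = 0
Collecting terms (coefficients in siemens):
  0.01341·V_1 - 0.0002128·V_3 = 0.005
  0.08438·V_3 - 0.0002128·V_1 = 0.4167
Determinant D = (0.01341)(0.08438) - (-0.0002128)(-0.0002128) = 0.001131
V_1 = [(0.005)(0.08438) - (-0.0002128)(0.4167)]/D = 0.4513 V
V_3 = [(0.01341)(0.4167) - (0.005)(-0.0002128)]/D = 4.939 V
Power in each resistor, P = (ΔV)²/R:
  P_R1 = (5 - 0.4513)²/1000 = 0.02069 W
  P_R2 = (0.4513 - 0)²/82 = 0.002484 W
  P_R3 = (5 - 4.939)²/12 = 0.0003086 W
  P_R4 = (0 - 4.939)²/1200 = 0.02033 W
  P_R5 = (0.4513 - 4.939)²/4700 = 0.004285 W
P_total = P_R1 + P_R2 + P_R3 + P_R4 + P_R5 = 0.0481 W

Final answer: 0.0481 W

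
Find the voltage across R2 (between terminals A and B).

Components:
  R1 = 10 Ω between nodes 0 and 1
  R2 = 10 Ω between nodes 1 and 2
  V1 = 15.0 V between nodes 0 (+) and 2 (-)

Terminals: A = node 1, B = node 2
R1 and R2 are in series across V1 (node 0 → node 1 → node 2), and the output A–B is taken across R2, so this is a voltage divider.
Series current: I = V1/(R1 + R2) = 15/(10 + 10) = 15/20 = 0.75 A
V_R2 = I × R2 = V1 × R2/(R1 + R2) = 15 × 10/20 = 7.5 V

Final answer: 7.5 V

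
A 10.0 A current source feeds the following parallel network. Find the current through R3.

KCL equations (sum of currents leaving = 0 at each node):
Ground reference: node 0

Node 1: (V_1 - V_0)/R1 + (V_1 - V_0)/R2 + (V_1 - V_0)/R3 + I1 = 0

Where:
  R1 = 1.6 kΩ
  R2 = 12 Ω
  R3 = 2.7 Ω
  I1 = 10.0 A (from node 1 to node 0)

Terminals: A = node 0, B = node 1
All resistors sit directly between nodes 0 and 1, so they are in parallel and share one voltage V; the full source current 10 A splits among them.
1/R_par = 1/1600 + 1/12 + 1/2.7 = 0.4543 S  =>  R_par = 2.201 Ω
V = I × R_par = 10 × 2.201 = 22.01 V
I_R3 = V/R3 = 22.01/2.7 = 8.152 A

Final answer: 8.152 A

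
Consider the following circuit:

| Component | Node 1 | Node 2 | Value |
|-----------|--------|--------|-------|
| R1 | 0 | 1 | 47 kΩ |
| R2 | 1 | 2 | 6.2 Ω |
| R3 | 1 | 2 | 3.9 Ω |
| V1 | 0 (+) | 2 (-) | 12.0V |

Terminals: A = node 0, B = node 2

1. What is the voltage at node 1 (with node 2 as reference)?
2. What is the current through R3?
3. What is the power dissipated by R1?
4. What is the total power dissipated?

Nodal analysis, taking node 2 as the 0 V reference.
Source V1 fixes V_0 = 12 V.
KCL at each unknown node (sum of currents leaving = 0; resistances in Ω):
  Node 1: (V_1 - 12)/47000 + (V_1 - 0)/6.2 + (V_1 - 0)/3.9 = 0
Collecting terms: 0.4177 × V_1 = 0.0002553  =>  V_1 = 0.0006112 V
Part 1:
  Read off the nodal solution: V_1 = 0.0006112 V
Part 2:
  I_R3 = (V_1 - V_2)/R3 = (0.0006112 - 0)/3.9 = 0.0001567 A
  Magnitude: I_R3 = 0.0001567 A
Part 3:
  I_R1 = (V_0 - V_1)/R1 = (12 - 0.0006112)/47000 = 0.0002553 A
  P_R1 = I_R1² × R1 = (0.0002553)² × 47000 = 0.003064 W
Part 4:
  Power in each resistor, P = (ΔV)²/R:
    P_R1 = (12 - 0.0006112)²/47000 = 0.003064 W
    P_R2 = (0.0006112 - 0)²/6.2 = 0.00000006026 W
    P_R3 = (0.0006112 - 0)²/3.9 = 0.00000009579 W
  P_total = P_R1 + P_R2 + P_R3 = 0.003064 W

Final answers:
1. V_1 = 0.0006112 V
2. I_R3 = 0.0001567 A
3. P_R1 = 0.003064 W
4. P_total = 0.003064 W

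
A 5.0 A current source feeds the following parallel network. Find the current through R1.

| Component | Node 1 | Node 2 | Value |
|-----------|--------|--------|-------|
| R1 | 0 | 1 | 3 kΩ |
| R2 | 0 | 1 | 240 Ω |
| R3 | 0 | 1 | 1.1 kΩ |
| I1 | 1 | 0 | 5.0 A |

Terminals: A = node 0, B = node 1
All resistors sit directly between nodes 0 and 1, so they are in parallel and share one voltage V; the full source current 5 A splits among them.
1/R_par = 1/3000 + 1/240 + 1/1100 = 0.005409 S  =>  R_par = 184.9 Ω
V = I × R_par = 5 × 184.9 = 924.4 V
I_R1 = V/R1 = 924.4/3000 = 0.3081 A

Final answer: 0.3081 A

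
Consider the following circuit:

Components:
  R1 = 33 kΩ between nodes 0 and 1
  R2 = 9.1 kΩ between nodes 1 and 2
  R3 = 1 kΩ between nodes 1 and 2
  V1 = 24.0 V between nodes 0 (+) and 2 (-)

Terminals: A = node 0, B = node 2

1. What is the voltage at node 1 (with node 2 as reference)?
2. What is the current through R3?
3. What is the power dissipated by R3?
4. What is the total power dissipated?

Nodal analysis, taking node 2 as the 0 V reference.
Source V1 fixes V_0 = 24 V.
KCL at each unknown node (sum of currents leaving = 0; resistances in Ω):
  Node 1: (V_1 - 24)/33000 + (V_1 - 0)/9100 + (V_1 - 0)/1000 = 0
Collecting terms: 0.00114 × V_1 = 0.0007273  =>  V_1 = 0.6379 V
Part 1:
  Read off the nodal solution: V_1 = 0.6379 V
Part 2:
  I_R3 = (V_1 - V_2)/R3 = (0.6379 - 0)/1000 = 0.0006379 A
  Magnitude: I_R3 = 0.0006379 A
Part 3:
  I_R3 = (V_1 - V_2)/R3 = (0.6379 - 0)/1000 = 0.0006379 A
  P_R3 = I_R3² × R3 = (0.0006379)² × 1000 = 0.0004069 W
Part 4:
  Power in each resistor, P = (ΔV)²/R:
    P_R1 = (24 - 0.6379)²/33000 = 0.01654 W
    P_R2 = (0.6379 - 0)²/9100 = 0.00004471 W
    P_R3 = (0.6379 - 0)²/1000 = 0.0004069 W
  P_total = P_R1 + P_R2 + P_R3 = 0.01699 W

Final answers:
1. V_1 = 0.6379 V
2. I_R3 = 0.0006379 A
3. P_R3 = 0.0004069 W
4. P_total = 0.01699 W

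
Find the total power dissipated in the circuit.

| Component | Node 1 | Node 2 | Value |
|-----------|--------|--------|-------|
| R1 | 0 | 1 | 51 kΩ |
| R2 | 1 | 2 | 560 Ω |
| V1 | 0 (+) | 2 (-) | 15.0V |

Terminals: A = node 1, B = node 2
Nodal analysis, taking node 2 as the 0 V reference.
Source V1 fixes V_0 = 15 V.
KCL at each unknown node (sum of currents leaving = 0; resistances in Ω):
  Node 1: (V_1 - 15)/51000 + (V_1 - 0)/560 = 0
Collecting terms: 0.001805 × V_1 = 0.0002941  =>  V_1 = 0.1629 V
Power in each resistor, P = (ΔV)²/R:
  P_R1 = (15 - 0.1629)²/51000 = 0.004316 W
  P_R2 = (0.1629 - 0)²/560 = 0.0000474 W
P_total = P_R1 + P_R2 = 0.004364 W

Final answer: 0.004364 W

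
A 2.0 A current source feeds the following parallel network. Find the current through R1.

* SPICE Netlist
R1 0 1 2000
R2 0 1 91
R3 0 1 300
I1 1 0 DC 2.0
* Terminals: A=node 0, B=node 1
All resistors sit directly between nodes 0 and 1, so they are in parallel and share one voltage V; the full source current 2 A splits among them.
1/R_par = 1/2000 + 1/91 + 1/300 = 0.01482 S  =>  R_par = 67.47 Ω
V = I × R_par = 2 × 67.47 = 134.9 V
I_R1 = V/R1 = 134.9/2000 = 0.06747 A

Final answer: 0.06747 A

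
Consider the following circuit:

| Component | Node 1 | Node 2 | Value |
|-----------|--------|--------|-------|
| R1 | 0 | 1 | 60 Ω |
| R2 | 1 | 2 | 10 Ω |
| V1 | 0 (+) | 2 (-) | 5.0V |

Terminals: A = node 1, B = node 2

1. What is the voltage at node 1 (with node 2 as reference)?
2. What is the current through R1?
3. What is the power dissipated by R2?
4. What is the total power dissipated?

Nodal analysis, taking node 2 as the 0 V reference.
Source V1 fixes V_0 = 5 V.
KCL at each unknown node (sum of currents leaving = 0; resistances in Ω):
  Node 1: (V_1 - 5)/60 + (V_1 - 0)/10 = 0
Collecting terms: 0.1167 × V_1 = 0.08333  =>  V_1 = 0.7143 V
Part 1:
  Read off the nodal solution: V_1 = 0.7143 V
Part 2:
  I_R1 = (V_0 - V_1)/R1 = (5 - 0.7143)/60 = 0.07143 A
  Magnitude: I_R1 = 0.07143 A
Part 3:
  I_R2 = (V_1 - V_2)/R2 = (0.7143 - 0)/10 = 0.07143 A
  P_R2 = I_R2² × R2 = (0.07143)² × 10 = 0.05102 W
Part 4:
  Power in each resistor, P = (ΔV)²/R:
    P_R1 = (5 - 0.7143)²/60 = 0.3061 W
    P_R2 = (0.7143 - 0)²/10 = 0.05102 W
  P_total = P_R1 + P_R2 = 0.3571 W

Final answers:
1. V_1 = 0.7143 V
2. I_R1 = 0.07143 A
3. P_R2 = 0.05102 W
4. P_total = 0.3571 W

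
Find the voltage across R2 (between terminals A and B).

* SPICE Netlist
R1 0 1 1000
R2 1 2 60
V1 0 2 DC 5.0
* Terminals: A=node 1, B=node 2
R1 and R2 are in series across V1 (node 0 → node 1 → node 2), and the output A–B is taken across R2, so this is a voltage divider.
Series current: I = V1/(R1 + R2) = 5/(1000 + 60) = 5/1060 = 0.004717 A
V_R2 = I × R2 = V1 × R2/(R1 + R2) = 5 × 60/1060 = 0.283 V

Final answer: 0.283 V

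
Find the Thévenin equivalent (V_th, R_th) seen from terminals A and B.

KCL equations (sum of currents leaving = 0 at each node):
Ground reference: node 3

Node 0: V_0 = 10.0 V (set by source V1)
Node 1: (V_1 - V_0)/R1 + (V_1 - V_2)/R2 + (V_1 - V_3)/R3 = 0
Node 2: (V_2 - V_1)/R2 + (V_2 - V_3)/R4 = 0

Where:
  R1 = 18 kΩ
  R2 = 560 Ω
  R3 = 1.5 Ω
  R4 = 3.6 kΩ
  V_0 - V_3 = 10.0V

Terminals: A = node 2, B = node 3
Step 1 — V_th is the open-circuit voltage V_A - V_B (nothing connected across the terminals).
Nodal analysis, taking node 3 as the 0 V reference.
Source V1 fixes V_0 = 10 V.
KCL at each unknown node (sum of currents leaving = 0; resistances in Ω):
  Node 1: (V_1 - 10)/18000 + (V_1 - V_2)/560 + (V_1 - 0)/1.5 = 0
  Node 2: (V_2 - V_1)/560 + (V_2 - 0)/3600 = 0
Collecting terms (coefficients in siemens):
  0.6685·V_1 - 0.001786·V_2 = 0.0005556
  0.002063·V_2 - 0.001786·V_1 = 0
Determinant D = (0.6685)(0.002063) - (-0.001786)(-0.001786) = 0.001376
V_1 = [(0.0005556)(0.002063) - (-0.001786)(0)]/D = 0.000833 V
V_2 = [(0.6685)(0) - (0.0005556)(-0.001786)]/D = 0.0007208 V
V_th = V_2 - V_3 = 0.0007208 - 0 = 0.0007208 V
Step 2 — R_th: zero the source — replace V1 by a short circuit (node 3 merges into node 0) — and find the resistance seen between A (node 2) and B (node 0).
Reduce the network between node 2 (A) and node 0 (B) by series/parallel combination:
  Rp1 = R1 ‖ R3 (parallel, both between nodes 0 and 1) = 1/(1/18000 + 1/1.5) = 1.5 Ω
  Rs1 = R2 + Rp1 (series, joined only at node 1) = 560 + 1.5 = 561.5 Ω
  Rp2 = R4 ‖ Rs1 (parallel, both between nodes 0 and 2) = 1/(1/3600 + 1/561.5) = 485.7 Ω
R_th = 485.7 Ω

Final answer: V_th = 0.0007208 V, R_th = 485.7 Ω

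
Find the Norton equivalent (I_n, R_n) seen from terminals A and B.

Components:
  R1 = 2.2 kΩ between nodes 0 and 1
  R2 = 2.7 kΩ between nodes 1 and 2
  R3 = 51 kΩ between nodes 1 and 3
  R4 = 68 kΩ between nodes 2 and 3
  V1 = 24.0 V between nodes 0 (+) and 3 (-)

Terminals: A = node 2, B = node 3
Find the Thévenin equivalent first; then I_n = V_th/R_th and R_n = R_th.
Step 1 — V_th is the open-circuit voltage V_A - V_B (nothing connected across the terminals).
Nodal analysis, taking node 3 as the 0 V reference.
Source V1 fixes V_0 = 24 V.
KCL at each unknown node (sum of currents leaving = 0; resistances in Ω):
  Node 1: (V_1 - 24)/2200 + (V_1 - V_2)/2700 + (V_1 - 0)/51000 = 0
  Node 2: (V_2 - V_1)/2700 + (V_2 - 0)/68000 = 0
Collecting terms (coefficients in siemens):
  0.0008445·V_1 - 0.0003704·V_2 = 0.01091
  0.0003851·V_2 - 0.0003704·V_1 = 0
Determinant D = (0.0008445)(0.0003851) - (-0.0003704)(-0.0003704) = 0.000000188
V_1 = [(0.01091)(0.0003851) - (-0.0003704)(0)]/D = 22.34 V
V_2 = [(0.0008445)(0) - (0.01091)(-0.0003704)]/D = 21.49 V
V_th = V_2 - V_3 = 21.49 - 0 = 21.49 V
Step 2 — R_th: zero the source — replace V1 by a short circuit (node 3 merges into node 0) — and find the resistance seen between A (node 2) and B (node 0).
Reduce the network between node 2 (A) and node 0 (B) by series/parallel combination:
  Rp1 = R1 ‖ R3 (parallel, both between nodes 0 and 1) = 1/(1/2200 + 1/51000) = 2109 Ω
  Rs1 = R2 + Rp1 (series, joined only at node 1) = 2700 + 2109 = 4809 Ω
  Rp2 = R4 ‖ Rs1 (parallel, both between nodes 0 and 2) = 1/(1/68000 + 1/4809) = 4491 Ω
R_th = 4.491 kΩ
I_n = V_th/R_th = 21.49/4491 = 0.004784 A, and R_n = R_th = 4.491 kΩ

Final answer: I_n = 0.004784 A, R_n = 4.491 kΩ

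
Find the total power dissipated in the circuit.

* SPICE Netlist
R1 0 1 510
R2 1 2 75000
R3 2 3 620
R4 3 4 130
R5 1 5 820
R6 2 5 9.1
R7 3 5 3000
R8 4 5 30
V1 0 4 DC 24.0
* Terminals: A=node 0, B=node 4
Nodal analysis, taking node 4 as the 0 V reference.
Source V1 fixes V_0 = 24 V.
KCL at each unknown node (sum of currents leaving = 0; resistances in Ω):
  Node 1: (V_1 - 24)/510 + (V_1 - V_2)/75000 + (V_1 - V_5)/820 = 0
  Node 2: (V_2 - V_1)/75000 + (V_2 - V_3)/620 + (V_2 - V_5)/9.1 = 0
  Node 3: (V_3 - V_2)/620 + (V_3 - 0)/130 + (V_3 - V_5)/3000 = 0
  Node 5: (V_5 - V_1)/820 + (V_5 - V_2)/9.1 + (V_5 - V_3)/3000 + (V_5 - 0)/30 = 0
Collecting terms (coefficients in siemens):
  0.003194·V_1 - 0.00001333·V_2 - 0.00122·V_5 = 0.04706
  0.1115·V_2 - 0.00001333·V_1 - 0.001613·V_3 - 0.1099·V_5 = 0
  0.009639·V_3 - 0.001613·V_2 - 0.0003333·V_5 = 0
  0.1448·V_5 - 0.00122·V_1 - 0.1099·V_2 - 0.0003333·V_3 = 0
Solving these 4 simultaneous equations (Gaussian elimination) gives:
  V_1 = 14.93 V, V_2 = 0.5056 V, V_3 = 0.1022 V, V_5 = 0.5098 V
Power in each resistor, P = (ΔV)²/R:
  P_R1 = (24 - 14.93)²/510 = 0.1612 W
  P_R2 = (14.93 - 0.5056)²/75000 = 0.002775 W
  P_R3 = (0.5056 - 0.1022)²/620 = 0.0002625 W
  P_R4 = (0.1022 - 0)²/130 = 0.00008042 W
  P_R5 = (14.93 - 0.5098)²/820 = 0.2537 W
  P_R6 = (0.5056 - 0.5098)²/9.1 = 0.000001911 W
  P_R7 = (0.1022 - 0.5098)²/3000 = 0.00005537 W
  P_R8 = (0 - 0.5098)²/30 = 0.008664 W
P_total = P_R1 + P_R2 + P_R3 + P_R4 + P_R5 + P_R6 + P_R7 + P_R8 = 0.4267 W

Final answer: 0.4267 W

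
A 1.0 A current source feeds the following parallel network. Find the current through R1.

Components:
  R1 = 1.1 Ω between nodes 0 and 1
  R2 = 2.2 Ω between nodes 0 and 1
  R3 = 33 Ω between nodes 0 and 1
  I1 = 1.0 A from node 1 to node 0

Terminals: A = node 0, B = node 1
All resistors sit directly between nodes 0 and 1, so they are in parallel and share one voltage V; the full source current 1 A splits among them.
1/R_par = 1/1.1 + 1/2.2 + 1/33 = 1.394 S  =>  R_par = 0.7174 Ω
V = I × R_par = 1 × 0.7174 = 0.7174 V
I_R1 = V/R1 = 0.7174/1.1 = 0.6522 A

Final answer: 0.6522 A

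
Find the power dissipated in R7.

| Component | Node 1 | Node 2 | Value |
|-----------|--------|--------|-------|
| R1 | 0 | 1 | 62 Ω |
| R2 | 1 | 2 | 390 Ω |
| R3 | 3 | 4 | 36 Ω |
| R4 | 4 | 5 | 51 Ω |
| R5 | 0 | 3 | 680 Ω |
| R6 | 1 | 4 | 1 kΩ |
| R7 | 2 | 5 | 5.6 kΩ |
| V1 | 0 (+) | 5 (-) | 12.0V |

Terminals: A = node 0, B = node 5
Nodal analysis, taking node 5 as the 0 V reference.
Source V1 fixes V_0 = 12 V.
KCL at each unknown node (sum of currents leaving = 0; resistances in Ω):
  Node 1: (V_1 - 12)/62 + (V_1 - V_2)/390 + (V_1 - V_4)/1000 = 0
  Node 2: (V_2 - V_1)/390 + (V_2 - 0)/5600 = 0
  Node 3: (V_3 - V_4)/36 + (V_3 - 12)/680 = 0
  Node 4: (V_4 - V_3)/36 + (V_4 - 0)/51 + (V_4 - V_1)/1000 = 0
Collecting terms (coefficients in siemens):
  0.01969·V_1 - 0.002564·V_2 - 0.001·V_4 = 0.1935
  0.002743·V_2 - 0.002564·V_1 = 0
  0.02925·V_3 - 0.02778·V_4 = 0.01765
  0.04839·V_4 - 0.001·V_1 - 0.02778·V_3 = 0
Solving these 4 simultaneous equations (Gaussian elimination) gives:
  V_1 = 11.26 V, V_2 = 10.53 V, V_3 = 1.813 V, V_4 = 1.274 V
I_R7 = (V_2 - V_5)/R7 = (10.53 - 0)/5600 = 0.00188 A
P_R7 = I_R7² × R7 = (0.00188)² × 5600 = 0.0198 W

Final answer: 0.0198 W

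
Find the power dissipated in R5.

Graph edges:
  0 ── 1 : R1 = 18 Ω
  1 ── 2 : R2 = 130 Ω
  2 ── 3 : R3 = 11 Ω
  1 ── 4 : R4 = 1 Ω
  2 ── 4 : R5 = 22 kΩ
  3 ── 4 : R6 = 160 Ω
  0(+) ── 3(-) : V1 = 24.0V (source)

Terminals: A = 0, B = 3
Nodal analysis, taking node 3 as the 0 V reference.
Source V1 fixes V_0 = 24 V.
KCL at each unknown node (sum of currents leaving = 0; resistances in Ω):
  Node 1: (V_1 - 24)/18 + (V_1 - V_2)/130 + (V_1 - V_4)/1 = 0
  Node 2: (V_2 - V_1)/130 + (V_2 - 0)/11 + (V_2 - V_4)/22000 = 0
  Node 4: (V_4 - V_1)/1 + (V_4 - V_2)/22000 + (V_4 - 0)/160 = 0
Collecting terms (coefficients in siemens):
  1.063·V_1 - 0.007692·V_2 - 1·V_4 = 1.333
  0.09865·V_2 - 0.007692·V_1 - 0.00004545·V_4 = 0
  1.006·V_4 - 1·V_1 - 0.00004545·V_2 = 0
Solving these 3 simultaneous equations (Gaussian elimination) gives:
  V_1 = 19.35 V, V_2 = 1.518 V, V_4 = 19.23 V
I_R5 = (V_2 - V_4)/R5 = (1.518 - 19.23)/22000 = -0.0008052 A
P_R5 = I_R5² × R5 = (-0.0008052)² × 22000 = 0.01426 W

Final answer: 0.01426 W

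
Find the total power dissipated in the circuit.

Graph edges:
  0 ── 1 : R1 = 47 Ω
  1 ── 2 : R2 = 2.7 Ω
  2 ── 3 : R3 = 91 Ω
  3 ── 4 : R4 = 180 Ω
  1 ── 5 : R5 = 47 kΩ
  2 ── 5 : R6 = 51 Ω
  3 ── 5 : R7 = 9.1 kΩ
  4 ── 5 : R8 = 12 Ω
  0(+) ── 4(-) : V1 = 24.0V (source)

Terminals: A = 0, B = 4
Nodal analysis, taking node 4 as the 0 V reference.
Source V1 fixes V_0 = 24 V.
KCL at each unknown node (sum of currents leaving = 0; resistances in Ω):
  Node 1: (V_1 - 24)/47 + (V_1 - V_2)/2.7 + (V_1 - V_5)/47000 = 0
  Node 2: (V_2 - V_1)/2.7 + (V_2 - V_3)/91 + (V_2 - V_5)/51 = 0
  Node 3: (V_3 - V_2)/91 + (V_3 - 0)/180 + (V_3 - V_5)/9100 = 0
  Node 5: (V_5 - V_1)/47000 + (V_5 - V_2)/51 + (V_5 - V_3)/9100 + (V_5 - 0)/12 = 0
Collecting terms (coefficients in siemens):
  0.3917·V_1 - 0.3704·V_2 - 0.00002128·V_5 = 0.5106
  0.401·V_2 - 0.3704·V_1 - 0.01099·V_3 - 0.01961·V_5 = 0
  0.01665·V_3 - 0.01099·V_2 - 0.0001099·V_5 = 0
  0.1031·V_5 - 0.00002128·V_1 - 0.01961·V_2 - 0.0001099·V_3 = 0
Solving these 4 simultaneous equations (Gaussian elimination) gives:
  V_1 = 12.8 V, V_2 = 12.16 V, V_3 = 8.037 V, V_5 = 2.324 V
Power in each resistor, P = (ΔV)²/R:
  P_R1 = (24 - 12.8)²/47 = 2.669 W
  P_R2 = (12.8 - 12.16)²/2.7 = 0.153 W
  P_R3 = (12.16 - 8.037)²/91 = 0.1865 W
  P_R4 = (8.037 - 0)²/180 = 0.3588 W
  P_R5 = (12.8 - 2.324)²/47000 = 0.002335 W
  P_R6 = (12.16 - 2.324)²/51 = 1.896 W
  P_R7 = (8.037 - 2.324)²/9100 = 0.003586 W
  P_R8 = (0 - 2.324)²/12 = 0.45 W
P_total = P_R1 + P_R2 + P_R3 + P_R4 + P_R5 + P_R6 + P_R7 + P_R8 = 5.719 W

Final answer: 5.719 W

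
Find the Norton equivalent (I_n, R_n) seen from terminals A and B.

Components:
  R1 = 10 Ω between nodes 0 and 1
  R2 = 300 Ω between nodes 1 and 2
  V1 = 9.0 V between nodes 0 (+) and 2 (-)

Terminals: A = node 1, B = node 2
Find the Thévenin equivalent first; then I_n = V_th/R_th and R_n = R_th.
Step 1 — V_th is the open-circuit voltage V_A - V_B (nothing connected across the terminals).
Nodal analysis, taking node 2 as the 0 V reference.
Source V1 fixes V_0 = 9 V.
KCL at each unknown node (sum of currents leaving = 0; resistances in Ω):
  Node 1: (V_1 - 9)/10 + (V_1 - 0)/300 = 0
Collecting terms: 0.1033 × V_1 = 0.9  =>  V_1 = 8.71 V
V_th = V_1 - V_2 = 8.71 - 0 = 8.71 V
Step 2 — R_th: zero the source — replace V1 by a short circuit (node 2 merges into node 0) — and find the resistance seen between A (node 1) and B (node 0).
Reduce the network between node 1 (A) and node 0 (B) by series/parallel combination:
  Rp1 = R1 ‖ R2 (parallel, both between nodes 0 and 1) = 1/(1/10 + 1/300) = 9.677 Ω
R_th = 9.677 Ω
I_n = V_th/R_th = 8.71/9.677 = 0.9 A, and R_n = R_th = 9.677 Ω

Final answer: I_n = 0.9 A, R_n = 9.677 Ω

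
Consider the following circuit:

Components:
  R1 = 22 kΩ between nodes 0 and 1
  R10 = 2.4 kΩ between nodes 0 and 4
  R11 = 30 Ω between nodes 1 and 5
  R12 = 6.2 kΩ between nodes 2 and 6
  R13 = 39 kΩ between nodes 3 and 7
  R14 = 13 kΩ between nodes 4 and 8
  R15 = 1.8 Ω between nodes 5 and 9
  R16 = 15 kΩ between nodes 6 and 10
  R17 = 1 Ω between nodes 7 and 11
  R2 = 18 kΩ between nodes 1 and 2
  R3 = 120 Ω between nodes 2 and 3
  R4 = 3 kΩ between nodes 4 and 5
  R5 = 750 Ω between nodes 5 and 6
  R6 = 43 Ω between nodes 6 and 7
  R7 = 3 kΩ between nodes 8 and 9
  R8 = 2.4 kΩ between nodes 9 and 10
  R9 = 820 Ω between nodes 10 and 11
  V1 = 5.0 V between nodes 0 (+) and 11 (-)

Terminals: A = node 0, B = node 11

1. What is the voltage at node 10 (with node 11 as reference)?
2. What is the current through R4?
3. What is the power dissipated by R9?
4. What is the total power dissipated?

Nodal analysis, taking node 11 as the 0 V reference.
Source V1 fixes V_0 = 5 V.
KCL at each unknown node (sum of currents leaving = 0; resistances in Ω):
  Node 1: (V_1 - 5)/22000 + (V_1 - V_2)/18000 + (V_1 - V_5)/30 = 0
  Node 2: (V_2 - V_1)/18000 + (V_2 - V_3)/120 + (V_2 - V_6)/6200 = 0
  Node 3: (V_3 - V_2)/120 + (V_3 - V_7)/39000 = 0
  Node 4: (V_4 - V_5)/3000 + (V_4 - 5)/2400 + (V_4 - V_8)/13000 = 0
  Node 5: (V_5 - V_4)/3000 + (V_5 - V_6)/750 + (V_5 - V_1)/30 + (V_5 - V_9)/1.8 = 0
  Node 6: (V_6 - V_5)/750 + (V_6 - V_7)/43 + (V_6 - V_2)/6200 + (V_6 - V_10)/15000 = 0
  Node 7: (V_7 - V_6)/43 + (V_7 - V_3)/39000 + (V_7 - 0)/1 = 0
  Node 8: (V_8 - V_9)/3000 + (V_8 - V_4)/13000 = 0
  Node 9: (V_9 - V_8)/3000 + (V_9 - V_10)/2400 + (V_9 - V_5)/1.8 = 0
  Node 10: (V_10 - V_9)/2400 + (V_10 - 0)/820 + (V_10 - V_6)/15000 = 0
Collecting terms (coefficients in siemens):
  0.03343·V_1 - 0.00005556·V_2 - 0.03333·V_5 = 0.0002273
  0.00855·V_2 - 0.00005556·V_1 - 0.008333·V_3 - 0.0001613·V_6 = 0
  0.008359·V_3 - 0.008333·V_2 - 0.00002564·V_7 = 0
  0.0008269·V_4 - 0.0003333·V_5 - 0.00007692·V_8 = 0.002083
  0.5906·V_5 - 0.03333·V_1 - 0.0003333·V_4 - 0.001333·V_6 - 0.5556·V_9 = 0
  0.02482·V_6 - 0.0001613·V_2 - 0.001333·V_5 - 0.02326·V_7 - 0.00006667·V_10 = 0
  1.023·V_7 - 0.00002564·V_3 - 0.02326·V_6 = 0
  0.0004103·V_8 - 0.00007692·V_4 - 0.0003333·V_9 = 0
  0.5563·V_9 - 0.5556·V_5 - 0.0003333·V_8 - 0.0004167·V_10 = 0
  0.001703·V_10 - 0.00006667·V_6 - 0.0004167·V_9 = 0
Solving these 10 simultaneous equations (Gaussian elimination) gives:
  V_1 = 0.6728 V, V_2 = 0.1798 V, V_3 = 0.1792 V, V_4 = 2.889 V
  V_5 = 0.6677 V, V_6 = 0.03831 V, V_7 = 0.0008751 V, V_8 = 1.084 V
  V_9 = 0.6676 V, V_10 = 0.1649 V
Part 1:
  Read off the nodal solution: V_10 = 0.1649 V
Part 2:
  I_R4 = (V_4 - V_5)/R4 = (2.889 - 0.6677)/3000 = 0.0007406 A
  Magnitude: I_R4 = 0.0007406 A
Part 3:
  I_R9 = (V_10 - V_11)/R9 = (0.1649 - 0)/820 = 0.000201 A
  P_R9 = I_R9² × R9 = (0.000201)² × 820 = 0.00003314 W
Part 4:
  Power in each resistor, P = (ΔV)²/R:
    P_R1 = (5 - 0.6728)²/22000 = 0.0008511 W
    P_R2 = (0.6728 - 0.1798)²/18000 = 0.0000135 W
    P_R3 = (0.1798 - 0.1792)²/120 = 0.00000000251 W
    P_R4 = (2.889 - 0.6677)²/3000 = 0.001645 W
    P_R5 = (0.6677 - 0.03831)²/750 = 0.0005282 W
    P_R6 = (0.03831 - 0.0008751)²/43 = 0.00003258 W
    P_R7 = (1.084 - 0.6676)²/3000 = 0.00005785 W
    P_R8 = (0.6676 - 0.1649)²/2400 = 0.0001053 W
    P_R9 = (0.1649 - 0)²/820 = 0.00003314 W
    P_R10 = (5 - 2.889)²/2400 = 0.001856 W
    P_R11 = (0.6728 - 0.6677)²/30 = 0.0000008599 W
    P_R12 = (0.1798 - 0.03831)²/6200 = 0.000003228 W
    P_R13 = (0.1792 - 0.0008751)²/39000 = 0.0000008156 W
    P_R14 = (2.889 - 1.084)²/13000 = 0.0002507 W
    P_R15 = (0.6677 - 0.6676)²/1.8 = 0.000000008976 W
    P_R16 = (0.03831 - 0.1649)²/15000 = 0.000001068 W
    P_R17 = (0.0008751 - 0)²/1 = 0.0000007657 W
  P_total = P_R1 + P_R2 + P_R3 + P_R4 + P_R5 + P_R6 + P_R7 + P_R8 + P_R9 + P_R10 + P_R11 + P_R12 + P_R13 + P_R14 + P_R15 + P_R16 + P_R17 = 0.005381 W

Final answers:
1. V_10 = 0.1649 V
2. I_R4 = 0.0007406 A
3. P_R9 = 3.314e-05 W
4. P_total = 0.005381 W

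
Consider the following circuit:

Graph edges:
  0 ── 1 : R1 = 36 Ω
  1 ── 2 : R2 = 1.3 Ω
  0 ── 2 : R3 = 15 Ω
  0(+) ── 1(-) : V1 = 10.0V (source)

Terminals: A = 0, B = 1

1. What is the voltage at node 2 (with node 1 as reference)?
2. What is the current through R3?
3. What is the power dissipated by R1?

Nodal analysis, taking node 1 as the 0 V reference.
Source V1 fixes V_0 = 10 V.
KCL at each unknown node (sum of currents leaving = 0; resistances in Ω):
  Node 2: (V_2 - 0)/1.3 + (V_2 - 10)/15 = 0
Collecting terms: 0.8359 × V_2 = 0.6667  =>  V_2 = 0.7975 V
Part 1:
  Read off the nodal solution: V_2 = 0.7975 V
Part 2:
  I_R3 = (V_0 - V_2)/R3 = (10 - 0.7975)/15 = 0.6135 A
  Magnitude: I_R3 = 0.6135 A
Part 3:
  I_R1 = (V_0 - V_1)/R1 = (10 - 0)/36 = 0.2778 A
  P_R1 = I_R1² × R1 = (0.2778)² × 36 = 2.778 W

Final answers:
1. V_2 = 0.7975 V
2. I_R3 = 0.6135 A
3. P_R1 = 2.778 W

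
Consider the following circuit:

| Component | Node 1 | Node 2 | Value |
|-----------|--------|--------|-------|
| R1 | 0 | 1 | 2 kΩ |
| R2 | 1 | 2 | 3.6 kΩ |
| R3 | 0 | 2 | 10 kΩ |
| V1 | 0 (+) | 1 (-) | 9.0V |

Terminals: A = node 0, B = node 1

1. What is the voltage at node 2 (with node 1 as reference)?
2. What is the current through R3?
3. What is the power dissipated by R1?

Nodal analysis, taking node 1 as the 0 V reference.
Source V1 fixes V_0 = 9 V.
KCL at each unknown node (sum of currents leaving = 0; resistances in Ω):
  Node 2: (V_2 - 0)/3600 + (V_2 - 9)/10000 = 0
Collecting terms: 0.0003778 × V_2 = 0.0009  =>  V_2 = 2.382 V
Part 1:
  Read off the nodal solution: V_2 = 2.382 V
Part 2:
  I_R3 = (V_0 - V_2)/R3 = (9 - 2.382)/10000 = 0.0006618 A
  Magnitude: I_R3 = 0.0006618 A
Part 3:
  I_R1 = (V_0 - V_1)/R1 = (9 - 0)/2000 = 0.0045 A
  P_R1 = I_R1² × R1 = (0.0045)² × 2000 = 0.0405 W

Final answers:
1. V_2 = 2.382 V
2. I_R3 = 0.0006618 A
3. P_R1 = 0.0405 W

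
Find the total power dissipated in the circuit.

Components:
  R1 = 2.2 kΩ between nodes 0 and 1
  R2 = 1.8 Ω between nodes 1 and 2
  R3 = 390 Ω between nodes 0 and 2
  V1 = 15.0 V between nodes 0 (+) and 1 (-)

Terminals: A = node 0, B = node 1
Nodal analysis, taking node 1 as the 0 V reference.
Source V1 fixes V_0 = 15 V.
KCL at each unknown node (sum of currents leaving = 0; resistances in Ω):
  Node 2: (V_2 - 0)/1.8 + (V_2 - 15)/390 = 0
Collecting terms: 0.5581 × V_2 = 0.03846  =>  V_2 = 0.06891 V
Power in each resistor, P = (ΔV)²/R:
  P_R1 = (15 - 0)²/2200 = 0.1023 W
  P_R2 = (0 - 0.06891)²/1.8 = 0.002638 W
  P_R3 = (15 - 0.06891)²/390 = 0.5716 W
P_total = P_R1 + P_R2 + P_R3 = 0.6765 W

Final answer: 0.6765 W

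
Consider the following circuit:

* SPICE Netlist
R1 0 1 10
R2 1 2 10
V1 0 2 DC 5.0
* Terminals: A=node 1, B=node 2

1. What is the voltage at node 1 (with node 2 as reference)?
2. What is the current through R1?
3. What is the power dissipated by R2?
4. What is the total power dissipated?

Nodal analysis, taking node 2 as the 0 V reference.
Source V1 fixes V_0 = 5 V.
KCL at each unknown node (sum of currents leaving = 0; resistances in Ω):
  Node 1: (V_1 - 5)/10 + (V_1 - 0)/10 = 0
Collecting terms: 0.2 × V_1 = 0.5  =>  V_1 = 2.5 V
Part 1:
  Read off the nodal solution: V_1 = 2.5 V
Part 2:
  I_R1 = (V_0 - V_1)/R1 = (5 - 2.5)/10 = 0.25 A
  Magnitude: I_R1 = 0.25 A
Part 3:
  I_R2 = (V_1 - V_2)/R2 = (2.5 - 0)/10 = 0.25 A
  P_R2 = I_R2² × R2 = (0.25)² × 10 = 0.625 W
Part 4:
  Power in each resistor, P = (ΔV)²/R:
    P_R1 = (5 - 2.5)²/10 = 0.625 W
    P_R2 = (2.5 - 0)²/10 = 0.625 W
  P_total = P_R1 + P_R2 = 1.25 W

Final answers:
1. V_1 = 2.5 V
2. I_R1 = 0.25 A
3. P_R2 = 0.625 W
4. P_total = 1.25 W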